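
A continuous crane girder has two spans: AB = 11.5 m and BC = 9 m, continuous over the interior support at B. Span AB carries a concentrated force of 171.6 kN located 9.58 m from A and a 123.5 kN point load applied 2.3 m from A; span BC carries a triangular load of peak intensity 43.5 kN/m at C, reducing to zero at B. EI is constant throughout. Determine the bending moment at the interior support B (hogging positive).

Take M_B as the redundant. Released structure: two simple spans AB and BC with a hinge at B.
End slopes at the hinge B, treating each span as simply supported:
  span AB: point load 171.6 at a = 9.58: Pab(L + a)/(6LEI) = 964.3/EI
  span AB: point load 123.5 at a = 2.3: Pab(L + a)/(6LEI) = 522.7/EI
  span BC: triangular load, peak 43.5: 7w₀L³/(360EI) = 616.6/EI
  relative rotation θ_0 = (1487 + 616.6)/EI = 2104/EI
A unit hogging moment at B produces rotation L₁/(3EI) + L₂/(3EI) = 6.833/EI.
Slope continuity at B: θ_0 = M_B·6.833/EI, so M_B = 2104/6.833 = 307.8 kN·m (hogging).

M_B = 307.8 kN·m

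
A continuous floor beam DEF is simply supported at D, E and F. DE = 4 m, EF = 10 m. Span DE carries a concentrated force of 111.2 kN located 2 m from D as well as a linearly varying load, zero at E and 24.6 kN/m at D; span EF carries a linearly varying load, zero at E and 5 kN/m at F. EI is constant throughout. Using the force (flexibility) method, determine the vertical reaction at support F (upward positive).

R_F = 11.54 kN

Take M_E as the redundant. Released structure: two simple spans DE and EF with a hinge at E.
Discontinuity in slope at E on the released structure — sum the simple-span end rotations:
  span DE: point load 111.2 at a = 2: Pab(L + a)/(6LEI) = 111.2/EI
  span DE: triangular load, peak 24.6: 7w₀L³/(360EI) = 30.61/EI
  span EF: triangular load, peak 5: 7w₀L³/(360EI) = 97.22/EI
  relative rotation θ_0 = (141.8 + 97.22)/EI = 239/EI
A unit hogging moment at E produces rotation L₁/(3EI) + L₂/(3EI) = 4.667/EI.
Slope continuity at E: θ_0 = M_E·4.667/EI, so M_E = 239/4.667 = 51.22 kN·m (hogging).
Span EF, ΣM about F: R_E^{EF}·10 = 83.33 + 51.22, so R_E^{EF} = 13.46 kN and R_F = 25 − 13.46 = 11.54 kN.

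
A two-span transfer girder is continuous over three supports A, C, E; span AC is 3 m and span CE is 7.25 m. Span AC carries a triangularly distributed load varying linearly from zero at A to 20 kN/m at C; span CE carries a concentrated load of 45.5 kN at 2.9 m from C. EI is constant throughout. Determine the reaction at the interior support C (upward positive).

Release continuity at C by inserting a hinge; the redundant is the internal moment M_C. The primary structure is two simply-supported spans AC and CE.
End slopes at the hinge C, treating each span as simply supported:
  span AC: triangular load, peak 20: w₀L³/(45EI) = 12/EI
  span CE: point load 45.5 at a = 2.9: Pab(L + b)/(6LEI) = 153.1/EI
  relative rotation θ_0 = (12 + 153.1)/EI = 165.1/EI
A unit hogging moment at C produces rotation L₁/(3EI) + L₂/(3EI) = 3.417/EI.
Slope continuity at C: θ_0 = M_C·3.417/EI, so M_C = 165.1/3.417 = 48.31 kN·m (hogging).
Span AC, ΣM about A with M_C applied at C: R_C^{AC}·3 = 60 + 48.31, so R_C^{AC} = 36.1 kN and R_A = 30 − 36.1 = -6.104 kN.
Span CE, ΣM about E: R_C^{CE}·7.25 = 197.9 + 48.31, so R_C^{CE} = 33.96 kN and R_E = 45.5 − 33.96 = 11.54 kN.
R_C = 36.1 + 33.96 = 70.07 kN.

R_C = 70.07 kN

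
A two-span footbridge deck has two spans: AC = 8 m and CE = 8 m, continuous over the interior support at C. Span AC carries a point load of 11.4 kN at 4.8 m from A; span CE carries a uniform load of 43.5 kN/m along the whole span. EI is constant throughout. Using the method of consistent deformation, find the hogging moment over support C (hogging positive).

Insert a hinge at C; M_C is the redundant, and each span becomes simply supported.
Discontinuity in slope at C on the released structure — sum the simple-span end rotations:
  span AC: point load 11.4 at a = 4.8: Pab(L + a)/(6LEI) = 46.69/EI
  span CE: UDL 43.5: wL³/(24EI) = 928/EI
  relative rotation θ_0 = (46.69 + 928)/EI = 974.7/EI
A unit hogging moment at C produces rotation L₁/(3EI) + L₂/(3EI) = 5.333/EI.
Compatibility: M_C·(L₁+L₂)/(3EI) = θ_0, giving M_C = 182.8 kN·m (hogging).

M_C = 182.8 kN·m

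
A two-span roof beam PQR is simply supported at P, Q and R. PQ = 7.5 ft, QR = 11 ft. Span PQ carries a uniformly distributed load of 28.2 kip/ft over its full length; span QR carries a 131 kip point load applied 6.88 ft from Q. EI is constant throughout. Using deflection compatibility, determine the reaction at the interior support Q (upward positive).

R_Q = 203.8 kip

Insert a hinge at Q; M_Q is the redundant, and each span becomes simply supported.
Rotations at Q on the released spans (each span's end-slope, ×1/EI):
  span PQ: UDL 28.2: wL³/(24EI) = 495.7/EI
  span QR: point load 131 at a = 6.88: Pab(L + b)/(6LEI) = 850.7/EI
  relative rotation θ_0 = (495.7 + 850.7)/EI = 1346/EI
A unit hogging moment at Q produces rotation L₁/(3EI) + L₂/(3EI) = 6.167/EI.
Slope continuity at Q: θ_0 = M_Q·6.167/EI, so M_Q = 1346/6.167 = 218.3 kip·ft (hogging).
Span PQ, ΣM about P with M_Q applied at Q: R_Q^{PQ}·7.5 = 793.1 + 218.3, so R_Q^{PQ} = 134.9 kip and R_P = 211.5 − 134.9 = 76.64 kip.
Span QR, ΣM about R: R_Q^{QR}·11 = 539.7 + 218.3, so R_Q^{QR} = 68.91 kip and R_R = 131 − 68.91 = 62.09 kip.
R_Q = 134.9 + 68.91 = 203.8 kip.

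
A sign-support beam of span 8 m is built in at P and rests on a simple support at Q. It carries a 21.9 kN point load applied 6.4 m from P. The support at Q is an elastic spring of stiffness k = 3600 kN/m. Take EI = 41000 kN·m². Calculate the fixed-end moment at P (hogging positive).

Remove the prop at Q; the released (primary) structure is a cantilever built in at P.
Primary-structure tip deflection at Q by superposition:
  point load 21.9 at a = 6.4: Pa²(3L − a)/(6EI) = 2631/EI
Tip deflection under a unit load at Q: L³/(3EI) = 170.7/EI.
With EI = 41000 kN·m²: δ_0 = 0.064177 m and δ_{QQ} = 0.004163 m/kN.
Compatibility — the spring shortens by R_Q/k under the reaction it provides: δ_0 − R_Q·δ_{QQ} = R_Q/k. With 1/k = 0.000278 m/kN, R_Q = δ_0 / (δ_{QQ} + 1/k) = 0.064177 / (0.004163 + 0.000278) = 14.45 kN.
Moment equilibrium about P: M_P = Σ(load moments about P) − R_Q·L = 140.2 − 14.45×8 = 24.54 kN·m.

M_P = 24.54 kN·m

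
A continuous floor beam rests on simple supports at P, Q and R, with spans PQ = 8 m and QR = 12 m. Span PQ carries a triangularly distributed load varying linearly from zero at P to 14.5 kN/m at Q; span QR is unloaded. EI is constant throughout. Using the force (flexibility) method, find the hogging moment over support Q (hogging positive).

Insert a hinge at Q; M_Q is the redundant, and each span becomes simply supported.
Rotations at Q on the released spans (each span's end-slope, ×1/EI):
  span PQ: triangular load, peak 14.5: w₀L³/(45EI) = 165/EI
  relative rotation θ_0 = (165 + 0)/EI = 165/EI
A unit hogging moment at Q produces rotation L₁/(3EI) + L₂/(3EI) = 6.667/EI.
Slope continuity at Q: θ_0 = M_Q·6.667/EI, so M_Q = 165/6.667 = 24.75 kN·m (hogging).

M_Q = 24.75 kN·m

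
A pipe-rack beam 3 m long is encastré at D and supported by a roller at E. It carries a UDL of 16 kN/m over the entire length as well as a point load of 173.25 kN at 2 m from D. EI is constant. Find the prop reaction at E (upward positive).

R_E = 107.8 kN

Choose R_E as the redundant. The primary structure is the cantilever fixed at D.
Downward deflection at the released point E due to the loads:
  UDL 16: wL⁴/(8EI) = 162/EI
  point load 173.25 at a = 2: Pa²(3L − a)/(6EI) = 808.5/EI
  δ_0 = 970.5/EI
Flexibility coefficient — unit upward force at E: δ_{EE} = L³/(3EI) = 9/EI.
The prop prevents deflection at E: R_E = δ_0/δ_{EE} = 970.5/9 = 107.8 kN.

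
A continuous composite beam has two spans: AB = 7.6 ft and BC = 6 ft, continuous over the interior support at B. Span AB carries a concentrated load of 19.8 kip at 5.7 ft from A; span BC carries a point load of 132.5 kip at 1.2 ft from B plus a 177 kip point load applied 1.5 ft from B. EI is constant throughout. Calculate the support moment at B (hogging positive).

M_B = 141.2 kip·ft

Release continuity at B by inserting a hinge; the redundant is the internal moment M_B. The primary structure is two simply-supported spans AB and BC.
Discontinuity in slope at B on the released structure — sum the simple-span end rotations:
  span AB: point load 19.8 at a = 5.7: Pab(L + a)/(6LEI) = 62.54/EI
  span BC: point load 132.5 at a = 1.2: Pab(L + b)/(6LEI) = 229/EI
  span BC: point load 177 at a = 1.5: Pab(L + b)/(6LEI) = 348.5/EI
  relative rotation θ_0 = (62.54 + 577.4)/EI = 640/EI
A unit hogging moment at B produces rotation L₁/(3EI) + L₂/(3EI) = 4.533/EI.
Slope continuity at B: θ_0 = M_B·4.533/EI, so M_B = 640/4.533 = 141.2 kip·ft (hogging).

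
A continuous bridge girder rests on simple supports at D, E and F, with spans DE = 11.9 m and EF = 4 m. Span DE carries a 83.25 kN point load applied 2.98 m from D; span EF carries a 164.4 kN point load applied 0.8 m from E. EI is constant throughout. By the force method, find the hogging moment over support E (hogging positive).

Take M_E as the redundant. Released structure: two simple spans DE and EF with a hinge at E.
Discontinuity in slope at E on the released structure — sum the simple-span end rotations:
  span DE: point load 83.25 at a = 2.98: Pab(L + a)/(6LEI) = 461.2/EI
  span EF: point load 164.4 at a = 0.8: Pab(L + b)/(6LEI) = 126.3/EI
  relative rotation θ_0 = (461.2 + 126.3)/EI = 587.4/EI
A unit hogging moment at E produces rotation L₁/(3EI) + L₂/(3EI) = 5.3/EI.
Compatibility: M_E·(L₁+L₂)/(3EI) = θ_0, giving M_E = 110.8 kN·m (hogging).

M_E = 110.8 kN·m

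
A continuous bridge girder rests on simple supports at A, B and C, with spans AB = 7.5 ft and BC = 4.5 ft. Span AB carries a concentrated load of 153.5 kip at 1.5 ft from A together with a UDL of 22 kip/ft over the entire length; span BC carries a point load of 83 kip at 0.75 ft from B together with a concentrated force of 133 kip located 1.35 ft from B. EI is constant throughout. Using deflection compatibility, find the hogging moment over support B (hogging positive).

Take M_B as the redundant. Released structure: two simple spans AB and BC with a hinge at B.
End slopes at the hinge B, treating each span as simply supported:
  span AB: point load 153.5 at a = 1.5: Pab(L + a)/(6LEI) = 276.3/EI
  span AB: UDL 22: wL³/(24EI) = 386.7/EI
  span BC: point load 83 at a = 0.75: Pab(L + b)/(6LEI) = 71.33/EI
  span BC: point load 133 at a = 1.35: Pab(L + b)/(6LEI) = 160.2/EI
  relative rotation θ_0 = (663 + 231.6)/EI = 894.6/EI
A unit hogging moment at B produces rotation L₁/(3EI) + L₂/(3EI) = 4/EI.
Compatibility: M_B·(L₁+L₂)/(3EI) = θ_0, giving M_B = 223.6 kip·ft (hogging).

M_B = 223.6 kip·ft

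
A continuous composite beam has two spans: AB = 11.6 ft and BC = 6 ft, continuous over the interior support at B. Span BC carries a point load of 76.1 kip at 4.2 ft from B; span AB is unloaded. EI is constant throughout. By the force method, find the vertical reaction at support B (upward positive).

Insert a hinge at B; M_B is the redundant, and each span becomes simply supported.
Rotations at B on the released spans (each span's end-slope, ×1/EI):
  span BC: point load 76.1 at a = 4.2: Pab(L + b)/(6LEI) = 124.7/EI
  relative rotation θ_0 = (0 + 124.7)/EI = 124.7/EI
A unit hogging moment at B produces rotation L₁/(3EI) + L₂/(3EI) = 5.867/EI.
Compatibility: M_B·(L₁+L₂)/(3EI) = θ_0, giving M_B = 21.25 kip·ft (hogging).
Span AB, ΣM about A with M_B applied at B: R_B^{AB}·11.6 = 0 + 21.25, so R_B^{AB} = 1.832 kip and R_A = 0 − 1.832 = -1.832 kip.
Span BC, ΣM about C: R_B^{BC}·6 = 137 + 21.25, so R_B^{BC} = 26.37 kip and R_C = 76.1 − 26.37 = 49.73 kip.
R_B = 1.832 + 26.37 = 28.2 kip.

R_B = 28.2 kip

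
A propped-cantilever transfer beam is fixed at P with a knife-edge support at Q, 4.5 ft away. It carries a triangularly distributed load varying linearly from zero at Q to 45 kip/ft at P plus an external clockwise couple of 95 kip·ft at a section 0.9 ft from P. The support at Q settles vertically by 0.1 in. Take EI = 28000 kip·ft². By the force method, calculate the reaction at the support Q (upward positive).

R_Q = 23.97 kip

Release the roller at Q. Primary structure: cantilever fixed at P.
Primary-structure tip deflection at Q by superposition:
  triangular load, peak 45 at the fixed end: w₀L⁴/(30EI) = 615.1/EI
  clockwise couple 95 at a = 0.9: M₀a(2L − a)/(2EI) = 346.3/EI
  δ_0 = 961.4/EI
Tip deflection under a unit load at Q: L³/(3EI) = 30.38/EI.
With EI = 28000 kip·ft²: δ_0 = 0.034335 ft and δ_{QQ} = 0.001085 ft/kip.
Compatibility — the beam at Q must follow the support down by 0.008333 ft: δ_0 − R_Q·δ_{QQ} = 0.008333, so R_Q = (0.034335 − 0.008333)/0.001085 = 23.97 kip.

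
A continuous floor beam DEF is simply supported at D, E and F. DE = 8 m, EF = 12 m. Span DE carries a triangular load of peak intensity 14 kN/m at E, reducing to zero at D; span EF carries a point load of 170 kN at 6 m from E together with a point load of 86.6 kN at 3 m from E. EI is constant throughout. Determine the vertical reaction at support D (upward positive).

Release continuity at E by inserting a hinge; the redundant is the internal moment M_E. The primary structure is two simply-supported spans DE and EF.
End slopes at the hinge E, treating each span as simply supported:
  span DE: triangular load, peak 14: w₀L³/(45EI) = 159.3/EI
  span EF: point load 170 at a = 6: Pab(L + b)/(6LEI) = 1530/EI
  span EF: point load 86.6 at a = 3: Pab(L + b)/(6LEI) = 682/EI
  relative rotation θ_0 = (159.3 + 2212)/EI = 2371/EI
A unit hogging moment at E produces rotation L₁/(3EI) + L₂/(3EI) = 6.667/EI.
Compatibility: M_E·(L₁+L₂)/(3EI) = θ_0, giving M_E = 355.7 kN·m (hogging).
Span DE, ΣM about D with M_E applied at E: R_E^{DE}·8 = 298.7 + 355.7, so R_E^{DE} = 81.79 kN and R_D = 56 − 81.79 = -25.79 kN.

R_D = -25.79 kN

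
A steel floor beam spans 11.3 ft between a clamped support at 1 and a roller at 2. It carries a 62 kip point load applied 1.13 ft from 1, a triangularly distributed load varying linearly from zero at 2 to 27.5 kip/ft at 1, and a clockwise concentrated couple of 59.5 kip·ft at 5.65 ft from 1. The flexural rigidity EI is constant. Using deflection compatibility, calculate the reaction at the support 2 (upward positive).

Remove the prop at 2; the released (primary) structure is a cantilever built in at 1.
Free-end deflection of the primary structure under the applied loading (downward +):
  point load 62 at a = 1.13: Pa²(3L − a)/(6EI) = 432.4/EI
  triangular load, peak 27.5 at the fixed end: w₀L⁴/(30EI) = 14946/EI
  clockwise couple 59.5 at a = 5.65: M₀a(2L − a)/(2EI) = 2849/EI
  δ_0 = 18227/EI
Flexibility coefficient — unit upward force at 2: δ_{22} = L³/(3EI) = 481/EI.
The prop prevents deflection at 2: R_2 = δ_0/δ_{22} = 18227/481 = 37.9 kip.

R_2 = 37.9 kip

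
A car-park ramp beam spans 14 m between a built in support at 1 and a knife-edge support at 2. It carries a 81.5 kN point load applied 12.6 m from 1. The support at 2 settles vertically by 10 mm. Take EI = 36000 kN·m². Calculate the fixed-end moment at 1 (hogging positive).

M_1 = 61.99 kN·m

Choose R_2 as the redundant. The primary structure is the cantilever fixed at 1.
Deflection at 2 on the released cantilever, summing each load's contribution:
  point load 81.5 at a = 12.6: Pa²(3L − a)/(6EI) = 63401/EI
Tip deflection under a unit load at 2: L³/(3EI) = 914.7/EI.
With EI = 36000 kN·m²: δ_0 = 1.7611 m and δ_{22} = 0.025407 m/kN.
Compatibility — the beam at 2 must follow the support down by 0.01 m: δ_0 − R_2·δ_{22} = 0.01, so R_2 = (1.7611 − 0.01)/0.025407 = 68.92 kN.
Moment equilibrium about 1: M_1 = Σ(load moments about 1) − R_2·L = 1027 − 68.92×14 = 61.99 kN·m.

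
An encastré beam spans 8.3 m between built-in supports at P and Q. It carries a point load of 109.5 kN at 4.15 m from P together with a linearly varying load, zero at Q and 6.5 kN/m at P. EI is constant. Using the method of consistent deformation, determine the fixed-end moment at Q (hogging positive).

Release both end moments; the primary structure is a simply-supported span PQ with redundants M_P and M_Q.
Simple-span end rotations at P and Q under the given loads:
  at P: point load 109.5 at a = 4.15: Pab(L + b)/(6LEI) = 471.5/EI
  at Q: point load 109.5 at a = 4.15: Pab(L + a)/(6LEI) = 471.5/EI
  at P: triangular load, peak 6.5: w₀L³/(45EI) = 82.59/EI
  at Q: triangular load, peak 6.5: 7w₀L³/(360EI) = 72.27/EI
  θ_P0 = 554.1/EI,  θ_Q0 = 543.7/EI
Flexibility coefficients: a unit moment at one end gives L/(3EI) there and L/(6EI) at the far end, so f₁₁ = f₂₂ = 2.767/EI and f₁₂ = f₂₁ = 1.383/EI.
Compatibility — zero rotation at each built-in end:
  2.767 M_P + 1.383 M_Q = 554.1
  1.383 M_P + 2.767 M_Q = 543.7
Solving the pair gives M_P = 136 kN·m and M_Q = 128.5 kN·m (hogging).

M_Q = 128.5 kN·m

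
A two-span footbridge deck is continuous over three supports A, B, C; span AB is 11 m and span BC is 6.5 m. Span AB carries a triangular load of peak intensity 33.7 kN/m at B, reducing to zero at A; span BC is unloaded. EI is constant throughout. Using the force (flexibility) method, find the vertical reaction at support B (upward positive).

R_B = 165.4 kN

Insert a hinge at B; M_B is the redundant, and each span becomes simply supported.
Discontinuity in slope at B on the released structure — sum the simple-span end rotations:
  span AB: triangular load, peak 33.7: w₀L³/(45EI) = 996.8/EI
  relative rotation θ_0 = (996.8 + 0)/EI = 996.8/EI
A unit hogging moment at B produces rotation L₁/(3EI) + L₂/(3EI) = 5.833/EI.
Compatibility: M_B·(L₁+L₂)/(3EI) = θ_0, giving M_B = 170.9 kN·m (hogging).
Span AB, ΣM about A with M_B applied at B: R_B^{AB}·11 = 1359 + 170.9, so R_B^{AB} = 139.1 kN and R_A = 185.3 − 139.1 = 46.25 kN.
Span BC, ΣM about C: R_B^{BC}·6.5 = 0 + 170.9, so R_B^{BC} = 26.29 kN and R_C = 0 − 26.29 = -26.29 kN.
R_B = 139.1 + 26.29 = 165.4 kN.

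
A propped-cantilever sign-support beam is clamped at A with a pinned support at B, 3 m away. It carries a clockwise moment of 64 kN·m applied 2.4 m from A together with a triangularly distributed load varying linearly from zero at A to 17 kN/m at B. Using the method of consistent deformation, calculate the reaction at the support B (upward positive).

R_B = 44.74 kN

Remove the prop at B; the released (primary) structure is a cantilever built in at A.
Downward deflection at the released point B due to the loads:
  clockwise couple 64 at a = 2.4: M₀a(2L − a)/(2EI) = 276.5/EI
  triangular load, peak 17 at the free end: 11w₀L⁴/(120EI) = 126.2/EI
  δ_0 = 402.7/EI
Tip deflection under a unit load at B: L³/(3EI) = 9/EI.
The prop prevents deflection at B: R_B = δ_0/δ_{BB} = 402.7/9 = 44.74 kN.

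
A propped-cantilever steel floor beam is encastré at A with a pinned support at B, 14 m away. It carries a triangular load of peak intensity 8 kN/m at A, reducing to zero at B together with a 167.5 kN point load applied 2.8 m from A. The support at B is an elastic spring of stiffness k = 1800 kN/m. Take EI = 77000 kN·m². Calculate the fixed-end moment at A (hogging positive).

M_A = 455.1 kN·m

Remove the prop at B; the released (primary) structure is a cantilever built in at A.
Deflection at B on the released cantilever, summing each load's contribution:
  triangular load, peak 8 at the fixed end: w₀L⁴/(30EI) = 10244/EI
  point load 167.5 at a = 2.8: Pa²(3L − a)/(6EI) = 8580/EI
  δ_0 = 18824/EI
Flexibility coefficient — unit upward force at B: δ_{BB} = L³/(3EI) = 914.7/EI.
With EI = 77000 kN·m²: δ_0 = 0.24447 m and δ_{BB} = 0.011879 m/kN.
Compatibility — the spring shortens by R_B/k under the reaction it provides: δ_0 − R_B·δ_{BB} = R_B/k. With 1/k = 0.000556 m/kN, R_B = δ_0 / (δ_{BB} + 1/k) = 0.24447 / (0.011879 + 0.000556) = 19.66 kN.
Moment equilibrium about A: M_A = Σ(load moments about A) − R_B·L = 730.3 − 19.66×14 = 455.1 kN·m.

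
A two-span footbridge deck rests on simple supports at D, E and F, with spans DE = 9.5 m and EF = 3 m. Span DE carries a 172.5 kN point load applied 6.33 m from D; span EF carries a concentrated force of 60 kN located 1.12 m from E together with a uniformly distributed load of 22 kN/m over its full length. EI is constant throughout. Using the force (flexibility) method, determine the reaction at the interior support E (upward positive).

R_E = 292.9 kN

Release continuity at E by inserting a hinge; the redundant is the internal moment M_E. The primary structure is two simply-supported spans DE and EF.
End slopes at the hinge E, treating each span as simply supported:
  span DE: point load 172.5 at a = 6.33: Pab(L + a)/(6LEI) = 961.3/EI
  span EF: point load 60 at a = 1.12: Pab(L + b)/(6LEI) = 34.25/EI
  span EF: UDL 22: wL³/(24EI) = 24.75/EI
  relative rotation θ_0 = (961.3 + 59)/EI = 1020/EI
A unit hogging moment at E produces rotation L₁/(3EI) + L₂/(3EI) = 4.167/EI.
Slope continuity at E: θ_0 = M_E·4.167/EI, so M_E = 1020/4.167 = 244.9 kN·m (hogging).
Span DE, ΣM about D with M_E applied at E: R_E^{DE}·9.5 = 1092 + 244.9, so R_E^{DE} = 140.7 kN and R_D = 172.5 − 140.7 = 31.78 kN.
Span EF, ΣM about F: R_E^{EF}·3 = 211.8 + 244.9, so R_E^{EF} = 152.2 kN and R_F = 126 − 152.2 = -26.22 kN.
R_E = 140.7 + 152.2 = 292.9 kN.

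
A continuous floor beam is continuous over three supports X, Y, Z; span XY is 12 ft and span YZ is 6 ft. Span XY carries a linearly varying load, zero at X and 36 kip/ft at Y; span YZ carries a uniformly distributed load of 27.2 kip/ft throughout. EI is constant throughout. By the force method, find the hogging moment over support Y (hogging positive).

Take M_Y as the redundant. Released structure: two simple spans XY and YZ with a hinge at Y.
Rotations at Y on the released spans (each span's end-slope, ×1/EI):
  span XY: triangular load, peak 36: w₀L³/(45EI) = 1382/EI
  span YZ: UDL 27.2: wL³/(24EI) = 244.8/EI
  relative rotation θ_0 = (1382 + 244.8)/EI = 1627/EI
A unit hogging moment at Y produces rotation L₁/(3EI) + L₂/(3EI) = 6/EI.
Slope continuity at Y: θ_0 = M_Y·6/EI, so M_Y = 1627/6 = 271.2 kip·ft (hogging).

M_Y = 271.2 kip·ft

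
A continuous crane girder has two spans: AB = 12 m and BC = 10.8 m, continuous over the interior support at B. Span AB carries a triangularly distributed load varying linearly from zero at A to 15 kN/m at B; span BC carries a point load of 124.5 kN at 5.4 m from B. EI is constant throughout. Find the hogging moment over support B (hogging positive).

M_B = 195.2 kN·m

Insert a hinge at B; M_B is the redundant, and each span becomes simply supported.
End slopes at the hinge B, treating each span as simply supported:
  span AB: triangular load, peak 15: w₀L³/(45EI) = 576/EI
  span BC: point load 124.5 at a = 5.4: Pab(L + b)/(6LEI) = 907.6/EI
  relative rotation θ_0 = (576 + 907.6)/EI = 1484/EI
A unit hogging moment at B produces rotation L₁/(3EI) + L₂/(3EI) = 7.6/EI.
Slope continuity at B: θ_0 = M_B·7.6/EI, so M_B = 1484/7.6 = 195.2 kN·m (hogging).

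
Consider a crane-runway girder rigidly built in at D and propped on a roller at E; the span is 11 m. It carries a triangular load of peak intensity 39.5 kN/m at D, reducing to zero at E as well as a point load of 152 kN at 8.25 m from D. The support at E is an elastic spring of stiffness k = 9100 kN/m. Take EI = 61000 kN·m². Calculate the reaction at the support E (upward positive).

Take the reaction at E as the redundant and release it; the primary structure is a cantilever fixed at D.
Free-end deflection of the primary structure under the applied loading (downward +):
  triangular load, peak 39.5 at the fixed end: w₀L⁴/(30EI) = 19277/EI
  point load 152 at a = 8.25: Pa²(3L − a)/(6EI) = 42675/EI
  δ_0 = 61953/EI
Flexibility coefficient — unit upward force at E: δ_{EE} = L³/(3EI) = 443.7/EI.
With EI = 61000 kN·m²: δ_0 = 1.0156 m and δ_{EE} = 0.007273 m/kN.
Compatibility — the spring shortens by R_E/k under the reaction it provides: δ_0 − R_E·δ_{EE} = R_E/k. With 1/k = 0.00011 m/kN, R_E = δ_0 / (δ_{EE} + 1/k) = 1.0156 / (0.007273 + 0.00011) = 137.6 kN.

R_E = 137.6 kN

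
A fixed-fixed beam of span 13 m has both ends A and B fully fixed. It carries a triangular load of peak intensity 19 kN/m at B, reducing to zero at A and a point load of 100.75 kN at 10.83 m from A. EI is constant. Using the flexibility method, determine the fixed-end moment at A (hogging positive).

Release both end moments; the primary structure is a simply-supported span AB with redundants M_A and M_B.
End rotations of the released simple span under the applied load (×1/EI):
  at A: triangular load, peak 19: 7w₀L³/(360EI) = 811.7/EI
  at B: triangular load, peak 19: w₀L³/(45EI) = 927.6/EI
  at A: point load 100.75 at a = 10.83: Pab(L + b)/(6LEI) = 460.5/EI
  at B: point load 100.75 at a = 10.83: Pab(L + a)/(6LEI) = 723.4/EI
  θ_A0 = 1272/EI,  θ_B0 = 1651/EI
Flexibility coefficients: a unit moment at one end gives L/(3EI) there and L/(6EI) at the far end, so f₁₁ = f₂₂ = 4.333/EI and f₁₂ = f₂₁ = 2.167/EI.
Compatibility — zero rotation at each built-in end:
  4.333 M_A + 2.167 M_B = 1272
  2.167 M_A + 4.333 M_B = 1651
Solving the pair gives M_A = 137.4 kN·m and M_B = 312.3 kN·m (hogging).

M_A = 137.4 kN·m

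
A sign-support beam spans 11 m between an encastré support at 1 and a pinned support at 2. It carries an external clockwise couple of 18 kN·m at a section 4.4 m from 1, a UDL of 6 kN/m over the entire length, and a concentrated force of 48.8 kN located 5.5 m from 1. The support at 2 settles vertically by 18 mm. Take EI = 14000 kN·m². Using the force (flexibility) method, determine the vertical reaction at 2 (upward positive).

Take the reaction at 2 as the redundant and release it; the primary structure is a cantilever fixed at 1.
Deflection at 2 on the released cantilever, summing each load's contribution:
  clockwise couple 18 at a = 4.4: M₀a(2L − a)/(2EI) = 697/EI
  UDL 6: wL⁴/(8EI) = 10981/EI
  point load 48.8 at a = 5.5: Pa²(3L − a)/(6EI) = 6766/EI
  δ_0 = 18444/EI
Flexibility coefficient — unit upward force at 2: δ_{22} = L³/(3EI) = 443.7/EI.
With EI = 14000 kN·m²: δ_0 = 1.3174 m and δ_{22} = 0.03169 m/kN.
Compatibility — the beam at 2 must follow the support down by 0.018 m: δ_0 − R_2·δ_{22} = 0.018, so R_2 = (1.3174 − 0.018)/0.03169 = 41 kN.

R_2 = 41 kN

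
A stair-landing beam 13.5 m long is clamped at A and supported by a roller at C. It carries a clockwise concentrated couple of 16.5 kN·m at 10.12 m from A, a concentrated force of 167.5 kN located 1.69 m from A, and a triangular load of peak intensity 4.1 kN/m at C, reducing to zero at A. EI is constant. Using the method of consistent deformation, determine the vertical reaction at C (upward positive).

R_C = 20.71 kN

Remove the prop at C; the released (primary) structure is a cantilever built in at A.
Primary-structure tip deflection at C by superposition:
  clockwise couple 16.5 at a = 10.12: M₀a(2L − a)/(2EI) = 1409/EI
  point load 167.5 at a = 1.69: Pa²(3L − a)/(6EI) = 3094/EI
  triangular load, peak 4.1 at the free end: 11w₀L⁴/(120EI) = 12483/EI
  δ_0 = 16987/EI
Flexibility coefficient — unit upward force at C: δ_{CC} = L³/(3EI) = 820.1/EI.
Compatibility at C: δ_0 − R_C·δ_{CC} = 0, so R_C = 16987/820.1 = 20.71 kN.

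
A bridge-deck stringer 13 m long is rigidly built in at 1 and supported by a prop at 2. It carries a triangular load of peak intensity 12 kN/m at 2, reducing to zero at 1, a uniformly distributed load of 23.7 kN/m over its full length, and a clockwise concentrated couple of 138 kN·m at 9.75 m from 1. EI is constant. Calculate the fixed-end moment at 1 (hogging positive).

M_1 = 562.9 kN·m

Choose R_2 as the redundant. The primary structure is the cantilever fixed at 1.
Deflection at 2 on the released cantilever, summing each load's contribution:
  triangular load, peak 12 at the free end: 11w₀L⁴/(120EI) = 31417/EI
  UDL 23.7: wL⁴/(8EI) = 84612/EI
  clockwise couple 138 at a = 9.75: M₀a(2L − a)/(2EI) = 10932/EI
  δ_0 = 126961/EI
Tip deflection under a unit load at 2: L³/(3EI) = 732.3/EI.
The prop prevents deflection at 2: R_2 = δ_0/δ_{22} = 126961/732.3 = 173.4 kN.
Moment equilibrium about 1: M_1 = Σ(load moments about 1) − R_2·L = 2817 − 173.4×13 = 562.9 kN·m.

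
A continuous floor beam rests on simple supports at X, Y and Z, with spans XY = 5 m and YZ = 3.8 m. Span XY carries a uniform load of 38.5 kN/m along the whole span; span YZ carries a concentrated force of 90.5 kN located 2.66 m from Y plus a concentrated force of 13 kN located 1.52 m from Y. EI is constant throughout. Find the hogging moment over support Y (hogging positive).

Release continuity at Y by inserting a hinge; the redundant is the internal moment M_Y. The primary structure is two simply-supported spans XY and YZ.
Rotations at Y on the released spans (each span's end-slope, ×1/EI):
  span XY: UDL 38.5: wL³/(24EI) = 200.5/EI
  span YZ: point load 90.5 at a = 2.66: Pab(L + b)/(6LEI) = 59.46/EI
  span YZ: point load 13 at a = 1.52: Pab(L + b)/(6LEI) = 12.01/EI
  relative rotation θ_0 = (200.5 + 71.47)/EI = 272/EI
A unit hogging moment at Y produces rotation L₁/(3EI) + L₂/(3EI) = 2.933/EI.
Slope continuity at Y: θ_0 = M_Y·2.933/EI, so M_Y = 272/2.933 = 92.73 kN·m (hogging).

M_Y = 92.73 kN·m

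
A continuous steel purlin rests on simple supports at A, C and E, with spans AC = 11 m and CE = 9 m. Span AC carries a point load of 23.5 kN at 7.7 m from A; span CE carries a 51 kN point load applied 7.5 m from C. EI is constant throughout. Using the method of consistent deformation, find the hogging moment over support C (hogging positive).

M_C = 42.11 kN·m

Release continuity at C by inserting a hinge; the redundant is the internal moment M_C. The primary structure is two simply-supported spans AC and CE.
Discontinuity in slope at C on the released structure — sum the simple-span end rotations:
  span AC: point load 23.5 at a = 7.7: Pab(L + a)/(6LEI) = 169.2/EI
  span CE: point load 51 at a = 7.5: Pab(L + b)/(6LEI) = 111.6/EI
  relative rotation θ_0 = (169.2 + 111.6)/EI = 280.8/EI
A unit hogging moment at C produces rotation L₁/(3EI) + L₂/(3EI) = 6.667/EI.
Compatibility: M_C·(L₁+L₂)/(3EI) = θ_0, giving M_C = 42.11 kN·m (hogging).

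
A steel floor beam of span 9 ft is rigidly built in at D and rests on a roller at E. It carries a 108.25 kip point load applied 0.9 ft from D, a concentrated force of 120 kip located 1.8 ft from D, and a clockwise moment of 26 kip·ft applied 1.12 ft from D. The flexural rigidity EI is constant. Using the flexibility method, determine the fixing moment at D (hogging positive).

M_D = 255.7 kip·ft

Release the roller at E. Primary structure: cantilever fixed at D.
Primary-structure tip deflection at E by superposition:
  point load 108.25 at a = 0.9: Pa²(3L − a)/(6EI) = 381.4/EI
  point load 120 at a = 1.8: Pa²(3L − a)/(6EI) = 1633/EI
  clockwise couple 26 at a = 1.12: M₀a(2L − a)/(2EI) = 245.8/EI
  δ_0 = 2260/EI
Tip deflection under a unit load at E: L³/(3EI) = 243/EI.
Compatibility at E: δ_0 − R_E·δ_{EE} = 0, so R_E = 2260/243 = 9.301 kip.
Moment equilibrium about D: M_D = Σ(load moments about D) − R_E·L = 339.4 − 9.301×9 = 255.7 kip·ft.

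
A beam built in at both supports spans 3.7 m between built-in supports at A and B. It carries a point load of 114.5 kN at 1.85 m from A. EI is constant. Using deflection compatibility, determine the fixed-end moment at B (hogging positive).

M_B = 52.96 kN·m

Take the two fixed-end moments M_A, M_B as redundants; the released structure is the simple span AB.
End rotations of the released simple span under the applied load (×1/EI):
  at A: point load 114.5 at a = 1.85: Pab(L + b)/(6LEI) = 97.97/EI
  at B: point load 114.5 at a = 1.85: Pab(L + a)/(6LEI) = 97.97/EI
  θ_A0 = 97.97/EI,  θ_B0 = 97.97/EI
Flexibility coefficients: a unit moment at one end gives L/(3EI) there and L/(6EI) at the far end, so f₁₁ = f₂₂ = 1.233/EI and f₁₂ = f₂₁ = 0.6167/EI.
Compatibility — zero rotation at each built-in end:
  1.233 M_A + 0.6167 M_B = 97.97
  0.6167 M_A + 1.233 M_B = 97.97
Solving the pair gives M_A = 52.96 kN·m and M_B = 52.96 kN·m (hogging).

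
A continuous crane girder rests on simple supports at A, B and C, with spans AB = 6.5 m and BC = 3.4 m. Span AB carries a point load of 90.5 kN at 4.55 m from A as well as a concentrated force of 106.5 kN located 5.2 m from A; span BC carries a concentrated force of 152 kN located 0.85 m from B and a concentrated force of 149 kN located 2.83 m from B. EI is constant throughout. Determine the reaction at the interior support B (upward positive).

Release continuity at B by inserting a hinge; the redundant is the internal moment M_B. The primary structure is two simply-supported spans AB and BC.
End slopes at the hinge B, treating each span as simply supported:
  span AB: point load 90.5 at a = 4.55: Pab(L + a)/(6LEI) = 227.5/EI
  span AB: point load 106.5 at a = 5.2: Pab(L + a)/(6LEI) = 216/EI
  span BC: point load 152 at a = 0.85: Pab(L + b)/(6LEI) = 96.09/EI
  span BC: point load 149 at a = 2.83: Pab(L + b)/(6LEI) = 46.77/EI
  relative rotation θ_0 = (443.5 + 142.9)/EI = 586.4/EI
A unit hogging moment at B produces rotation L₁/(3EI) + L₂/(3EI) = 3.3/EI.
Slope continuity at B: θ_0 = M_B·3.3/EI, so M_B = 586.4/3.3 = 177.7 kN·m (hogging).
Span AB, ΣM about A with M_B applied at B: R_B^{AB}·6.5 = 965.6 + 177.7, so R_B^{AB} = 175.9 kN and R_A = 197 − 175.9 = 21.11 kN.
Span BC, ΣM about C: R_B^{BC}·3.4 = 472.5 + 177.7, so R_B^{BC} = 191.2 kN and R_C = 301 − 191.2 = 109.8 kN.
R_B = 175.9 + 191.2 = 367.1 kN.

R_B = 367.1 kN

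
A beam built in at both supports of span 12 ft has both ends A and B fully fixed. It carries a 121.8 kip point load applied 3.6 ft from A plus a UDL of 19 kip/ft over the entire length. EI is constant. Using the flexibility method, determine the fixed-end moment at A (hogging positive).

Take the two fixed-end moments M_A, M_B as redundants; the released structure is the simple span AB.
Simple-span end rotations at A and B under the given loads:
  at A: point load 121.8 at a = 3.6: Pab(L + b)/(6LEI) = 1044/EI
  at B: point load 121.8 at a = 3.6: Pab(L + a)/(6LEI) = 798/EI
  at A: UDL 19: wL³/(24EI) = 1368/EI
  at B: UDL 19: wL³/(24EI) = 1368/EI
  θ_A0 = 2412/EI,  θ_B0 = 2166/EI
Flexibility coefficients: a unit moment at one end gives L/(3EI) there and L/(6EI) at the far end, so f₁₁ = f₂₂ = 4/EI and f₁₂ = f₂₁ = 2/EI.
Compatibility — zero rotation at each built-in end:
  4 M_A + 2 M_B = 2412
  2 M_A + 4 M_B = 2166
Solving the pair gives M_A = 442.9 kip·ft and M_B = 320.1 kip·ft (hogging).

M_A = 442.9 kip·ft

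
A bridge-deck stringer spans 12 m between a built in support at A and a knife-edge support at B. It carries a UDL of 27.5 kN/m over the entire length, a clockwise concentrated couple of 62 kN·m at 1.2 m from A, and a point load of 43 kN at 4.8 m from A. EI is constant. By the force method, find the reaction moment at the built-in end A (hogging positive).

Choose R_B as the redundant. The primary structure is the cantilever fixed at A.
Deflection at B on the released cantilever, summing each load's contribution:
  UDL 27.5: wL⁴/(8EI) = 71280/EI
  clockwise couple 62 at a = 1.2: M₀a(2L − a)/(2EI) = 848.2/EI
  point load 43 at a = 4.8: Pa²(3L − a)/(6EI) = 5152/EI
  δ_0 = 77280/EI
Tip deflection under a unit load at B: L³/(3EI) = 576/EI.
The prop prevents deflection at B: R_B = δ_0/δ_{BB} = 77280/576 = 134.2 kN.
Moment equilibrium about A: M_A = Σ(load moments about A) − R_B·L = 2248 − 134.2×12 = 638.4 kN·m.

M_A = 638.4 kN·m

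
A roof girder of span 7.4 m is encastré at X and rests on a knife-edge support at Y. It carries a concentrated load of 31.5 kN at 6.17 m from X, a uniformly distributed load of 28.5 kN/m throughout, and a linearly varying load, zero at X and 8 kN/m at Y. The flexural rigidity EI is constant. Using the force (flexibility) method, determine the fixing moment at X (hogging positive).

M_X = 239.5 kN·m

Take the reaction at Y as the redundant and release it; the primary structure is a cantilever fixed at X.
Free-end deflection of the primary structure under the applied loading (downward +):
  point load 31.5 at a = 6.17: Pa²(3L − a)/(6EI) = 3204/EI
  UDL 28.5: wL⁴/(8EI) = 10683/EI
  triangular load, peak 8 at the free end: 11w₀L⁴/(120EI) = 2199/EI
  δ_0 = 16086/EI
Flexibility coefficient — unit upward force at Y: δ_{YY} = L³/(3EI) = 135.1/EI.
Compatibility at Y: δ_0 − R_Y·δ_{YY} = 0, so R_Y = 16086/135.1 = 119.1 kN.
Moment equilibrium about X: M_X = Σ(load moments about X) − R_Y·L = 1121 − 119.1×7.4 = 239.5 kN·m.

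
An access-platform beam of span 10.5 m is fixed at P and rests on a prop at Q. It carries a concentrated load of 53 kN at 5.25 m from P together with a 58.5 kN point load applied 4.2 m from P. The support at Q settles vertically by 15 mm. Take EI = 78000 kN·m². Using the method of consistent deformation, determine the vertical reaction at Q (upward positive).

Take the reaction at Q as the redundant and release it; the primary structure is a cantilever fixed at P.
Deflection at Q on the released cantilever, summing each load's contribution:
  point load 53 at a = 5.25: Pa²(3L − a)/(6EI) = 6391/EI
  point load 58.5 at a = 4.2: Pa²(3L − a)/(6EI) = 4695/EI
  δ_0 = 11086/EI
Tip deflection under a unit load at Q: L³/(3EI) = 385.9/EI.
With EI = 78000 kN·m²: δ_0 = 0.14213 m and δ_{QQ} = 0.004947 m/kN.
Compatibility — the beam at Q must follow the support down by 0.015 m: δ_0 − R_Q·δ_{QQ} = 0.015, so R_Q = (0.14213 − 0.015)/0.004947 = 25.7 kN.

R_Q = 25.7 kN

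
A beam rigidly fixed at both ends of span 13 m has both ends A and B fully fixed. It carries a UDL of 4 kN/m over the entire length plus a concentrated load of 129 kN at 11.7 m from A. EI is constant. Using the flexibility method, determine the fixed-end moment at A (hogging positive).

M_A = 71.43 kN·m

Release both end moments; the primary structure is a simply-supported span AB with redundants M_A and M_B.
Simple-span end rotations at A and B under the given loads:
  at A: UDL 4: wL³/(24EI) = 366.2/EI
  at B: UDL 4: wL³/(24EI) = 366.2/EI
  at A: point load 129 at a = 11.7: Pab(L + b)/(6LEI) = 359.7/EI
  at B: point load 129 at a = 11.7: Pab(L + a)/(6LEI) = 621.3/EI
  θ_A0 = 725.9/EI,  θ_B0 = 987.5/EI
Flexibility coefficients: a unit moment at one end gives L/(3EI) there and L/(6EI) at the far end, so f₁₁ = f₂₂ = 4.333/EI and f₁₂ = f₂₁ = 2.167/EI.
Compatibility — zero rotation at each built-in end:
  4.333 M_A + 2.167 M_B = 725.9
  2.167 M_A + 4.333 M_B = 987.5
Solving the pair gives M_A = 71.43 kN·m and M_B = 192.2 kN·m (hogging).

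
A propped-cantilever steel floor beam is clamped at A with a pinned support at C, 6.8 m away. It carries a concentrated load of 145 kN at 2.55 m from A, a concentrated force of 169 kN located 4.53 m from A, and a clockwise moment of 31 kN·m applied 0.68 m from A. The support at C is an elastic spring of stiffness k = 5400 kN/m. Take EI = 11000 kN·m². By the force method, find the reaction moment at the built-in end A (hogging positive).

M_A = 395.4 kN·m

Remove the prop at C; the released (primary) structure is a cantilever built in at A.
Deflection at C on the released cantilever, summing each load's contribution:
  point load 145 at a = 2.55: Pa²(3L − a)/(6EI) = 2805/EI
  point load 169 at a = 4.53: Pa²(3L − a)/(6EI) = 9173/EI
  clockwise couple 31 at a = 0.68: M₀a(2L − a)/(2EI) = 136.2/EI
  δ_0 = 12114/EI
Tip deflection under a unit load at C: L³/(3EI) = 104.8/EI.
With EI = 11000 kN·m²: δ_0 = 1.1013 m and δ_{CC} = 0.009528 m/kN.
Compatibility — the spring shortens by R_C/k under the reaction it provides: δ_0 − R_C·δ_{CC} = R_C/k. With 1/k = 0.000185 m/kN, R_C = δ_0 / (δ_{CC} + 1/k) = 1.1013 / (0.009528 + 0.000185) = 113.4 kN.
Moment equilibrium about A: M_A = Σ(load moments about A) − R_C·L = 1166 − 113.4×6.8 = 395.4 kN·m.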